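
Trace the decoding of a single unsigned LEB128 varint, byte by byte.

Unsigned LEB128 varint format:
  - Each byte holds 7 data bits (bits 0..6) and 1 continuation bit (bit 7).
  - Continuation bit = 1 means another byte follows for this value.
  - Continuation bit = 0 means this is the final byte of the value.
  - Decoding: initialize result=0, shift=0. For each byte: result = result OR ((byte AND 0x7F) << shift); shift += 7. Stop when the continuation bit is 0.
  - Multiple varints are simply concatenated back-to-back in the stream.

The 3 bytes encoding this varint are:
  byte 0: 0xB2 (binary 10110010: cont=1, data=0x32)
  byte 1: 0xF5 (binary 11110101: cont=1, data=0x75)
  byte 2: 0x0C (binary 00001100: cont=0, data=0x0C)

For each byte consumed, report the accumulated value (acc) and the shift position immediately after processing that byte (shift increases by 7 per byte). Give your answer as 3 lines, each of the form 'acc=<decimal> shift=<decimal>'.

Answer: acc=50 shift=7
acc=15026 shift=14
acc=211634 shift=21

Derivation:
byte 0=0xB2: payload=0x32=50, contrib = 50<<0 = 50; acc -> 50, shift -> 7
byte 1=0xF5: payload=0x75=117, contrib = 117<<7 = 14976; acc -> 15026, shift -> 14
byte 2=0x0C: payload=0x0C=12, contrib = 12<<14 = 196608; acc -> 211634, shift -> 21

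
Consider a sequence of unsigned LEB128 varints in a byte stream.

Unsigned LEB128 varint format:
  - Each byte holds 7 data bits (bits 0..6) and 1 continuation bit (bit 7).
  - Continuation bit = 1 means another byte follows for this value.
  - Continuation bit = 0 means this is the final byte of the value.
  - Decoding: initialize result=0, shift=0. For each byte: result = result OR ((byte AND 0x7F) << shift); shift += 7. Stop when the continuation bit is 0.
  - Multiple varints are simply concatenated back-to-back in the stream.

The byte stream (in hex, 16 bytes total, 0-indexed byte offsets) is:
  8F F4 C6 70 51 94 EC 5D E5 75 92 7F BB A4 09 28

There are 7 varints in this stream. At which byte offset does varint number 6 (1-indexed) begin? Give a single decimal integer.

Answer: 12

Derivation:
  byte[0]=0x8F cont=1 payload=0x0F=15: acc |= 15<<0 -> acc=15 shift=7
  byte[1]=0xF4 cont=1 payload=0x74=116: acc |= 116<<7 -> acc=14863 shift=14
  byte[2]=0xC6 cont=1 payload=0x46=70: acc |= 70<<14 -> acc=1161743 shift=21
  byte[3]=0x70 cont=0 payload=0x70=112: acc |= 112<<21 -> acc=236042767 shift=28 [end]
Varint 1: bytes[0:4] = 8F F4 C6 70 -> value 236042767 (4 byte(s))
  byte[4]=0x51 cont=0 payload=0x51=81: acc |= 81<<0 -> acc=81 shift=7 [end]
Varint 2: bytes[4:5] = 51 -> value 81 (1 byte(s))
  byte[5]=0x94 cont=1 payload=0x14=20: acc |= 20<<0 -> acc=20 shift=7
  byte[6]=0xEC cont=1 payload=0x6C=108: acc |= 108<<7 -> acc=13844 shift=14
  byte[7]=0x5D cont=0 payload=0x5D=93: acc |= 93<<14 -> acc=1537556 shift=21 [end]
Varint 3: bytes[5:8] = 94 EC 5D -> value 1537556 (3 byte(s))
  byte[8]=0xE5 cont=1 payload=0x65=101: acc |= 101<<0 -> acc=101 shift=7
  byte[9]=0x75 cont=0 payload=0x75=117: acc |= 117<<7 -> acc=15077 shift=14 [end]
Varint 4: bytes[8:10] = E5 75 -> value 15077 (2 byte(s))
  byte[10]=0x92 cont=1 payload=0x12=18: acc |= 18<<0 -> acc=18 shift=7
  byte[11]=0x7F cont=0 payload=0x7F=127: acc |= 127<<7 -> acc=16274 shift=14 [end]
Varint 5: bytes[10:12] = 92 7F -> value 16274 (2 byte(s))
  byte[12]=0xBB cont=1 payload=0x3B=59: acc |= 59<<0 -> acc=59 shift=7
  byte[13]=0xA4 cont=1 payload=0x24=36: acc |= 36<<7 -> acc=4667 shift=14
  byte[14]=0x09 cont=0 payload=0x09=9: acc |= 9<<14 -> acc=152123 shift=21 [end]
Varint 6: bytes[12:15] = BB A4 09 -> value 152123 (3 byte(s))
  byte[15]=0x28 cont=0 payload=0x28=40: acc |= 40<<0 -> acc=40 shift=7 [end]
Varint 7: bytes[15:16] = 28 -> value 40 (1 byte(s))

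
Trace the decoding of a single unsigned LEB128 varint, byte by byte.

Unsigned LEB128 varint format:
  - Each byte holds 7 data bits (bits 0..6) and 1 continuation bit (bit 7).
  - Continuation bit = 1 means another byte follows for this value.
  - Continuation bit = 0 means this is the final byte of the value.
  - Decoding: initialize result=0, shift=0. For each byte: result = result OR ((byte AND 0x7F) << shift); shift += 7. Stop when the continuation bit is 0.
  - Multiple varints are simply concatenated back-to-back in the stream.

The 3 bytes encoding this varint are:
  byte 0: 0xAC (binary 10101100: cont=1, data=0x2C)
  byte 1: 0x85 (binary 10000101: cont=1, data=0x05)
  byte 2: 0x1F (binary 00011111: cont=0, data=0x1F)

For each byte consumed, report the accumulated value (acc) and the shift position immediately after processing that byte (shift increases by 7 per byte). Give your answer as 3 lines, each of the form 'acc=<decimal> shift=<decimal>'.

byte 0=0xAC: payload=0x2C=44, contrib = 44<<0 = 44; acc -> 44, shift -> 7
byte 1=0x85: payload=0x05=5, contrib = 5<<7 = 640; acc -> 684, shift -> 14
byte 2=0x1F: payload=0x1F=31, contrib = 31<<14 = 507904; acc -> 508588, shift -> 21

Answer: acc=44 shift=7
acc=684 shift=14
acc=508588 shift=21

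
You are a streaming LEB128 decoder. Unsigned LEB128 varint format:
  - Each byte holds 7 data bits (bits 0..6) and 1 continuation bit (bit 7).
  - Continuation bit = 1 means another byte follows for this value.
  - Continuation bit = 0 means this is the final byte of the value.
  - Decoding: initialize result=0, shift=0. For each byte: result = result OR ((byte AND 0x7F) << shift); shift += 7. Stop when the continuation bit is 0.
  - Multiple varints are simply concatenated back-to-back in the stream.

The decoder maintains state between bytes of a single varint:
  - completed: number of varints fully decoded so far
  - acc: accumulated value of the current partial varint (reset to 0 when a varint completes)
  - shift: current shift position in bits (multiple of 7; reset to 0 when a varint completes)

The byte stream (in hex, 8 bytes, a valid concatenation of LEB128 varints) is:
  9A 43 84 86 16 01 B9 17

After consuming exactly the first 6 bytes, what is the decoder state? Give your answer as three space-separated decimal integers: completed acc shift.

Answer: 3 0 0

Derivation:
byte[0]=0x9A cont=1 payload=0x1A: acc |= 26<<0 -> completed=0 acc=26 shift=7
byte[1]=0x43 cont=0 payload=0x43: varint #1 complete (value=8602); reset -> completed=1 acc=0 shift=0
byte[2]=0x84 cont=1 payload=0x04: acc |= 4<<0 -> completed=1 acc=4 shift=7
byte[3]=0x86 cont=1 payload=0x06: acc |= 6<<7 -> completed=1 acc=772 shift=14
byte[4]=0x16 cont=0 payload=0x16: varint #2 complete (value=361220); reset -> completed=2 acc=0 shift=0
byte[5]=0x01 cont=0 payload=0x01: varint #3 complete (value=1); reset -> completed=3 acc=0 shift=0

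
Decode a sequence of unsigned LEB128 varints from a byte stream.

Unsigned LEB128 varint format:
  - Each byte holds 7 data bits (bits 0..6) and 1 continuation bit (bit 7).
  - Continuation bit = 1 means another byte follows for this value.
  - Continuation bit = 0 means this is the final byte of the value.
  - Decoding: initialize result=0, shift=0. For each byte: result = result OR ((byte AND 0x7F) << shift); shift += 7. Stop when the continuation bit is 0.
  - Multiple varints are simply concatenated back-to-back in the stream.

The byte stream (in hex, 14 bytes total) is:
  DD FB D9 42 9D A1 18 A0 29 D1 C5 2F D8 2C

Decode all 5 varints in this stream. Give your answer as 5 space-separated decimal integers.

  byte[0]=0xDD cont=1 payload=0x5D=93: acc |= 93<<0 -> acc=93 shift=7
  byte[1]=0xFB cont=1 payload=0x7B=123: acc |= 123<<7 -> acc=15837 shift=14
  byte[2]=0xD9 cont=1 payload=0x59=89: acc |= 89<<14 -> acc=1474013 shift=21
  byte[3]=0x42 cont=0 payload=0x42=66: acc |= 66<<21 -> acc=139886045 shift=28 [end]
Varint 1: bytes[0:4] = DD FB D9 42 -> value 139886045 (4 byte(s))
  byte[4]=0x9D cont=1 payload=0x1D=29: acc |= 29<<0 -> acc=29 shift=7
  byte[5]=0xA1 cont=1 payload=0x21=33: acc |= 33<<7 -> acc=4253 shift=14
  byte[6]=0x18 cont=0 payload=0x18=24: acc |= 24<<14 -> acc=397469 shift=21 [end]
Varint 2: bytes[4:7] = 9D A1 18 -> value 397469 (3 byte(s))
  byte[7]=0xA0 cont=1 payload=0x20=32: acc |= 32<<0 -> acc=32 shift=7
  byte[8]=0x29 cont=0 payload=0x29=41: acc |= 41<<7 -> acc=5280 shift=14 [end]
Varint 3: bytes[7:9] = A0 29 -> value 5280 (2 byte(s))
  byte[9]=0xD1 cont=1 payload=0x51=81: acc |= 81<<0 -> acc=81 shift=7
  byte[10]=0xC5 cont=1 payload=0x45=69: acc |= 69<<7 -> acc=8913 shift=14
  byte[11]=0x2F cont=0 payload=0x2F=47: acc |= 47<<14 -> acc=778961 shift=21 [end]
Varint 4: bytes[9:12] = D1 C5 2F -> value 778961 (3 byte(s))
  byte[12]=0xD8 cont=1 payload=0x58=88: acc |= 88<<0 -> acc=88 shift=7
  byte[13]=0x2C cont=0 payload=0x2C=44: acc |= 44<<7 -> acc=5720 shift=14 [end]
Varint 5: bytes[12:14] = D8 2C -> value 5720 (2 byte(s))

Answer: 139886045 397469 5280 778961 5720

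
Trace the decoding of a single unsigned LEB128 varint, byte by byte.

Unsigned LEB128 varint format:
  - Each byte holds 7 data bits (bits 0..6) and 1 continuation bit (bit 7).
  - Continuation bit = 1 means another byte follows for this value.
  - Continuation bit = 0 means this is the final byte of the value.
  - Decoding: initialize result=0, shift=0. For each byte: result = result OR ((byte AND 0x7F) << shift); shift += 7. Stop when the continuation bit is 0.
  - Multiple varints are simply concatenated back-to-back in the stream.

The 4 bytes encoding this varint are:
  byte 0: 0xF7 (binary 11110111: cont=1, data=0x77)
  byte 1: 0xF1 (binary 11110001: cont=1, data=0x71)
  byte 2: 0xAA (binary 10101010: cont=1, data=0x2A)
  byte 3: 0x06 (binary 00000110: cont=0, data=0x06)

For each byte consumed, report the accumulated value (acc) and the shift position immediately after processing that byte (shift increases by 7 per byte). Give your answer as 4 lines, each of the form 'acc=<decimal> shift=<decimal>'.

byte 0=0xF7: payload=0x77=119, contrib = 119<<0 = 119; acc -> 119, shift -> 7
byte 1=0xF1: payload=0x71=113, contrib = 113<<7 = 14464; acc -> 14583, shift -> 14
byte 2=0xAA: payload=0x2A=42, contrib = 42<<14 = 688128; acc -> 702711, shift -> 21
byte 3=0x06: payload=0x06=6, contrib = 6<<21 = 12582912; acc -> 13285623, shift -> 28

Answer: acc=119 shift=7
acc=14583 shift=14
acc=702711 shift=21
acc=13285623 shift=28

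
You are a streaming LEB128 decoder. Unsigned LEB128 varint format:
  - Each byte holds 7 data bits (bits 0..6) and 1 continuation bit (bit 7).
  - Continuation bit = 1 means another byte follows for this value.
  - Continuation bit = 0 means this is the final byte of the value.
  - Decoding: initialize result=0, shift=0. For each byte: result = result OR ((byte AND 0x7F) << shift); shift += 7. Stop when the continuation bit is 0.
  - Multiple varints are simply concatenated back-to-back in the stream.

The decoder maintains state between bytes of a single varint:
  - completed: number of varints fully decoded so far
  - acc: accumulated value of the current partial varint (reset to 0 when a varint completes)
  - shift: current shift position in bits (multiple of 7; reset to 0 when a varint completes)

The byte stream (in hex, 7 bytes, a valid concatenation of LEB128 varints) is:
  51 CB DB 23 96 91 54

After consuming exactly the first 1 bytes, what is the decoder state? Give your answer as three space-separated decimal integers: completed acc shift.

byte[0]=0x51 cont=0 payload=0x51: varint #1 complete (value=81); reset -> completed=1 acc=0 shift=0

Answer: 1 0 0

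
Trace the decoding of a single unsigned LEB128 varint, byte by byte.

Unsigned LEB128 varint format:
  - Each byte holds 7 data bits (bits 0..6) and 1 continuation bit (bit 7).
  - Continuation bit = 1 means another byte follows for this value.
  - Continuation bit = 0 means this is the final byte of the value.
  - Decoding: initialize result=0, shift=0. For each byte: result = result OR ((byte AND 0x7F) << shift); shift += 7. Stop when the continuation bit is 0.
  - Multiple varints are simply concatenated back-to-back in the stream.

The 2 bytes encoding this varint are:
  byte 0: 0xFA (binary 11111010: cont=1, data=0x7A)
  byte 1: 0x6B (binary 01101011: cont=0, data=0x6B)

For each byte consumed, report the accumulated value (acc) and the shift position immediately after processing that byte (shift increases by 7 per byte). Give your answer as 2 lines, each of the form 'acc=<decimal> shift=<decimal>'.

byte 0=0xFA: payload=0x7A=122, contrib = 122<<0 = 122; acc -> 122, shift -> 7
byte 1=0x6B: payload=0x6B=107, contrib = 107<<7 = 13696; acc -> 13818, shift -> 14

Answer: acc=122 shift=7
acc=13818 shift=14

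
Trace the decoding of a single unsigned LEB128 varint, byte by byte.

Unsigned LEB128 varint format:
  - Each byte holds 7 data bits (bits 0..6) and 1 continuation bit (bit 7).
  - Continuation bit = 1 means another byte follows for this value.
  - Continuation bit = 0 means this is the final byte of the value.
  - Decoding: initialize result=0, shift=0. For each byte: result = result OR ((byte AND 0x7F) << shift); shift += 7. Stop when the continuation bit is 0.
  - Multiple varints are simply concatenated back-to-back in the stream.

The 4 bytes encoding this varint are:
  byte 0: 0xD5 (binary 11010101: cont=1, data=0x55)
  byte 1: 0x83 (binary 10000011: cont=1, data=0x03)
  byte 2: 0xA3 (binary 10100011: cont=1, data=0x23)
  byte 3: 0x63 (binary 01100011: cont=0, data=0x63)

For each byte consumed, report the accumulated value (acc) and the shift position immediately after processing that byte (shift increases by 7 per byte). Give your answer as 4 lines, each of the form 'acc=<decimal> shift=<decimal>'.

Answer: acc=85 shift=7
acc=469 shift=14
acc=573909 shift=21
acc=208191957 shift=28

Derivation:
byte 0=0xD5: payload=0x55=85, contrib = 85<<0 = 85; acc -> 85, shift -> 7
byte 1=0x83: payload=0x03=3, contrib = 3<<7 = 384; acc -> 469, shift -> 14
byte 2=0xA3: payload=0x23=35, contrib = 35<<14 = 573440; acc -> 573909, shift -> 21
byte 3=0x63: payload=0x63=99, contrib = 99<<21 = 207618048; acc -> 208191957, shift -> 28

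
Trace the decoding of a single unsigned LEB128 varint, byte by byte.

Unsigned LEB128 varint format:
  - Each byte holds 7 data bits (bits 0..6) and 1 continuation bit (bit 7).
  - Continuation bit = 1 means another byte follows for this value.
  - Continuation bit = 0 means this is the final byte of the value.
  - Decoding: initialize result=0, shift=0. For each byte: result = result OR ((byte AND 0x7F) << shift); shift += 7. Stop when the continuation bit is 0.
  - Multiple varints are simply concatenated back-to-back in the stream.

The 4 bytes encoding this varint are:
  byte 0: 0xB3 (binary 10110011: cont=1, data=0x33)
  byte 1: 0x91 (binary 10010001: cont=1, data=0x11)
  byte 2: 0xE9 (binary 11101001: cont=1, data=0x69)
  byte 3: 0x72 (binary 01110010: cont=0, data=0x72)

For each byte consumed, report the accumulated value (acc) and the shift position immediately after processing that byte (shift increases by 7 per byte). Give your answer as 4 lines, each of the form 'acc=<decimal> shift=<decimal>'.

byte 0=0xB3: payload=0x33=51, contrib = 51<<0 = 51; acc -> 51, shift -> 7
byte 1=0x91: payload=0x11=17, contrib = 17<<7 = 2176; acc -> 2227, shift -> 14
byte 2=0xE9: payload=0x69=105, contrib = 105<<14 = 1720320; acc -> 1722547, shift -> 21
byte 3=0x72: payload=0x72=114, contrib = 114<<21 = 239075328; acc -> 240797875, shift -> 28

Answer: acc=51 shift=7
acc=2227 shift=14
acc=1722547 shift=21
acc=240797875 shift=28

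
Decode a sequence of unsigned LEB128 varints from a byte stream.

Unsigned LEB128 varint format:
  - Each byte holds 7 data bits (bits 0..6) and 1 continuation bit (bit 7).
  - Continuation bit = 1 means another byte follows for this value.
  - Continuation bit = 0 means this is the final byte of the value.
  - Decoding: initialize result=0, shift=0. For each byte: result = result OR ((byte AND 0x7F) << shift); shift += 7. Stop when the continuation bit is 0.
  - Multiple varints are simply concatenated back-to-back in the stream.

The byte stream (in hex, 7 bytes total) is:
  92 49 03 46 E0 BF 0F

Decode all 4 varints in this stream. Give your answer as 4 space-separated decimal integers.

Answer: 9362 3 70 253920

Derivation:
  byte[0]=0x92 cont=1 payload=0x12=18: acc |= 18<<0 -> acc=18 shift=7
  byte[1]=0x49 cont=0 payload=0x49=73: acc |= 73<<7 -> acc=9362 shift=14 [end]
Varint 1: bytes[0:2] = 92 49 -> value 9362 (2 byte(s))
  byte[2]=0x03 cont=0 payload=0x03=3: acc |= 3<<0 -> acc=3 shift=7 [end]
Varint 2: bytes[2:3] = 03 -> value 3 (1 byte(s))
  byte[3]=0x46 cont=0 payload=0x46=70: acc |= 70<<0 -> acc=70 shift=7 [end]
Varint 3: bytes[3:4] = 46 -> value 70 (1 byte(s))
  byte[4]=0xE0 cont=1 payload=0x60=96: acc |= 96<<0 -> acc=96 shift=7
  byte[5]=0xBF cont=1 payload=0x3F=63: acc |= 63<<7 -> acc=8160 shift=14
  byte[6]=0x0F cont=0 payload=0x0F=15: acc |= 15<<14 -> acc=253920 shift=21 [end]
Varint 4: bytes[4:7] = E0 BF 0F -> value 253920 (3 byte(s))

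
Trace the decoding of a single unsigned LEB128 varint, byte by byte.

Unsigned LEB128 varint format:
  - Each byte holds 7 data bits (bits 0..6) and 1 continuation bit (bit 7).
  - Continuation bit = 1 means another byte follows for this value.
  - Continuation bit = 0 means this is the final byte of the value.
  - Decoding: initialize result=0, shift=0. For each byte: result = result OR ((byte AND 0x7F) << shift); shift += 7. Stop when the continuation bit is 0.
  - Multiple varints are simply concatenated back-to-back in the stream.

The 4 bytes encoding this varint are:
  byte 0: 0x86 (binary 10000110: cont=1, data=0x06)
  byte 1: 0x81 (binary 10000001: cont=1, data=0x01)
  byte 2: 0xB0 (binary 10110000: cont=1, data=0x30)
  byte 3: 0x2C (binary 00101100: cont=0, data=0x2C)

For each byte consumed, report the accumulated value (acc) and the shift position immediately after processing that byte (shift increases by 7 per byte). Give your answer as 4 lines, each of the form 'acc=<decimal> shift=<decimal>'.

byte 0=0x86: payload=0x06=6, contrib = 6<<0 = 6; acc -> 6, shift -> 7
byte 1=0x81: payload=0x01=1, contrib = 1<<7 = 128; acc -> 134, shift -> 14
byte 2=0xB0: payload=0x30=48, contrib = 48<<14 = 786432; acc -> 786566, shift -> 21
byte 3=0x2C: payload=0x2C=44, contrib = 44<<21 = 92274688; acc -> 93061254, shift -> 28

Answer: acc=6 shift=7
acc=134 shift=14
acc=786566 shift=21
acc=93061254 shift=28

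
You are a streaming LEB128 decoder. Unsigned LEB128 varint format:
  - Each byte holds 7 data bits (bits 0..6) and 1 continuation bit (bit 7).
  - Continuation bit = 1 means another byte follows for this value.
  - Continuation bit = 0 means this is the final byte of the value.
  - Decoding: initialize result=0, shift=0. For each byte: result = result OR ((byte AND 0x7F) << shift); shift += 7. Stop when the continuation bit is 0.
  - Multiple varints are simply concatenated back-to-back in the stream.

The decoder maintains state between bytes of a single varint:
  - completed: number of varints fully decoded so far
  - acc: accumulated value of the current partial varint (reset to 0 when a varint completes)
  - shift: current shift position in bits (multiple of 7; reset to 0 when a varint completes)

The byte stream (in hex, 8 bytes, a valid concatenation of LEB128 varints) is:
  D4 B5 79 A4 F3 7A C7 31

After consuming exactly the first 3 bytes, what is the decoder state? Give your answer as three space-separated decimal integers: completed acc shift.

byte[0]=0xD4 cont=1 payload=0x54: acc |= 84<<0 -> completed=0 acc=84 shift=7
byte[1]=0xB5 cont=1 payload=0x35: acc |= 53<<7 -> completed=0 acc=6868 shift=14
byte[2]=0x79 cont=0 payload=0x79: varint #1 complete (value=1989332); reset -> completed=1 acc=0 shift=0

Answer: 1 0 0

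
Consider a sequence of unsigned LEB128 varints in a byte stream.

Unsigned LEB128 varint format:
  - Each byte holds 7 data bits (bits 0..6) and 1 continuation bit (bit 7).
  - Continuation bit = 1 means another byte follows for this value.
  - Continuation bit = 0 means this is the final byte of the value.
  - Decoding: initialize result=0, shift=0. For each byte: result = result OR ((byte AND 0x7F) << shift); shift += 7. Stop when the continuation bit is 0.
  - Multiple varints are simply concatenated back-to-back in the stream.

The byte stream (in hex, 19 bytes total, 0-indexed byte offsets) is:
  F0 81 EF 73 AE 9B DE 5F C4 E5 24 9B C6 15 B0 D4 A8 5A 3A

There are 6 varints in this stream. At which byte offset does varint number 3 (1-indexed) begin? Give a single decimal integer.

  byte[0]=0xF0 cont=1 payload=0x70=112: acc |= 112<<0 -> acc=112 shift=7
  byte[1]=0x81 cont=1 payload=0x01=1: acc |= 1<<7 -> acc=240 shift=14
  byte[2]=0xEF cont=1 payload=0x6F=111: acc |= 111<<14 -> acc=1818864 shift=21
  byte[3]=0x73 cont=0 payload=0x73=115: acc |= 115<<21 -> acc=242991344 shift=28 [end]
Varint 1: bytes[0:4] = F0 81 EF 73 -> value 242991344 (4 byte(s))
  byte[4]=0xAE cont=1 payload=0x2E=46: acc |= 46<<0 -> acc=46 shift=7
  byte[5]=0x9B cont=1 payload=0x1B=27: acc |= 27<<7 -> acc=3502 shift=14
  byte[6]=0xDE cont=1 payload=0x5E=94: acc |= 94<<14 -> acc=1543598 shift=21
  byte[7]=0x5F cont=0 payload=0x5F=95: acc |= 95<<21 -> acc=200773038 shift=28 [end]
Varint 2: bytes[4:8] = AE 9B DE 5F -> value 200773038 (4 byte(s))
  byte[8]=0xC4 cont=1 payload=0x44=68: acc |= 68<<0 -> acc=68 shift=7
  byte[9]=0xE5 cont=1 payload=0x65=101: acc |= 101<<7 -> acc=12996 shift=14
  byte[10]=0x24 cont=0 payload=0x24=36: acc |= 36<<14 -> acc=602820 shift=21 [end]
Varint 3: bytes[8:11] = C4 E5 24 -> value 602820 (3 byte(s))
  byte[11]=0x9B cont=1 payload=0x1B=27: acc |= 27<<0 -> acc=27 shift=7
  byte[12]=0xC6 cont=1 payload=0x46=70: acc |= 70<<7 -> acc=8987 shift=14
  byte[13]=0x15 cont=0 payload=0x15=21: acc |= 21<<14 -> acc=353051 shift=21 [end]
Varint 4: bytes[11:14] = 9B C6 15 -> value 353051 (3 byte(s))
  byte[14]=0xB0 cont=1 payload=0x30=48: acc |= 48<<0 -> acc=48 shift=7
  byte[15]=0xD4 cont=1 payload=0x54=84: acc |= 84<<7 -> acc=10800 shift=14
  byte[16]=0xA8 cont=1 payload=0x28=40: acc |= 40<<14 -> acc=666160 shift=21
  byte[17]=0x5A cont=0 payload=0x5A=90: acc |= 90<<21 -> acc=189409840 shift=28 [end]
Varint 5: bytes[14:18] = B0 D4 A8 5A -> value 189409840 (4 byte(s))
  byte[18]=0x3A cont=0 payload=0x3A=58: acc |= 58<<0 -> acc=58 shift=7 [end]
Varint 6: bytes[18:19] = 3A -> value 58 (1 byte(s))

Answer: 8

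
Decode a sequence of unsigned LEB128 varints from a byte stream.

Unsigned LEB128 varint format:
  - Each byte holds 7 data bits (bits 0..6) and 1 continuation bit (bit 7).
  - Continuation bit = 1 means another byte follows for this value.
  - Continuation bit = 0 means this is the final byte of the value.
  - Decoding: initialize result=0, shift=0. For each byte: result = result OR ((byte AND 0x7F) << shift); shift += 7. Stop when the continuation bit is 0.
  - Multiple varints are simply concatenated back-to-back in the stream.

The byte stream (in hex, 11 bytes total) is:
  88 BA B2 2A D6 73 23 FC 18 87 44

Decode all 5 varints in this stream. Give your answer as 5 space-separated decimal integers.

  byte[0]=0x88 cont=1 payload=0x08=8: acc |= 8<<0 -> acc=8 shift=7
  byte[1]=0xBA cont=1 payload=0x3A=58: acc |= 58<<7 -> acc=7432 shift=14
  byte[2]=0xB2 cont=1 payload=0x32=50: acc |= 50<<14 -> acc=826632 shift=21
  byte[3]=0x2A cont=0 payload=0x2A=42: acc |= 42<<21 -> acc=88907016 shift=28 [end]
Varint 1: bytes[0:4] = 88 BA B2 2A -> value 88907016 (4 byte(s))
  byte[4]=0xD6 cont=1 payload=0x56=86: acc |= 86<<0 -> acc=86 shift=7
  byte[5]=0x73 cont=0 payload=0x73=115: acc |= 115<<7 -> acc=14806 shift=14 [end]
Varint 2: bytes[4:6] = D6 73 -> value 14806 (2 byte(s))
  byte[6]=0x23 cont=0 payload=0x23=35: acc |= 35<<0 -> acc=35 shift=7 [end]
Varint 3: bytes[6:7] = 23 -> value 35 (1 byte(s))
  byte[7]=0xFC cont=1 payload=0x7C=124: acc |= 124<<0 -> acc=124 shift=7
  byte[8]=0x18 cont=0 payload=0x18=24: acc |= 24<<7 -> acc=3196 shift=14 [end]
Varint 4: bytes[7:9] = FC 18 -> value 3196 (2 byte(s))
  byte[9]=0x87 cont=1 payload=0x07=7: acc |= 7<<0 -> acc=7 shift=7
  byte[10]=0x44 cont=0 payload=0x44=68: acc |= 68<<7 -> acc=8711 shift=14 [end]
Varint 5: bytes[9:11] = 87 44 -> value 8711 (2 byte(s))

Answer: 88907016 14806 35 3196 8711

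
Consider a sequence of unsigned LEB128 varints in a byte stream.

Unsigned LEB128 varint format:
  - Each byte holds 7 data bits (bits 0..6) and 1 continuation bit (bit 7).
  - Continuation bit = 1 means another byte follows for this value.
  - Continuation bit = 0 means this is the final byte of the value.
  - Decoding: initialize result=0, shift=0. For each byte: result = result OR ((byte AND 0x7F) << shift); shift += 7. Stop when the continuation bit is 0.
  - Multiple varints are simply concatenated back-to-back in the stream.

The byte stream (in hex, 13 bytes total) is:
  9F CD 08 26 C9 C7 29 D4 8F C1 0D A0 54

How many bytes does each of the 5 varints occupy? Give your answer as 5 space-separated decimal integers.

  byte[0]=0x9F cont=1 payload=0x1F=31: acc |= 31<<0 -> acc=31 shift=7
  byte[1]=0xCD cont=1 payload=0x4D=77: acc |= 77<<7 -> acc=9887 shift=14
  byte[2]=0x08 cont=0 payload=0x08=8: acc |= 8<<14 -> acc=140959 shift=21 [end]
Varint 1: bytes[0:3] = 9F CD 08 -> value 140959 (3 byte(s))
  byte[3]=0x26 cont=0 payload=0x26=38: acc |= 38<<0 -> acc=38 shift=7 [end]
Varint 2: bytes[3:4] = 26 -> value 38 (1 byte(s))
  byte[4]=0xC9 cont=1 payload=0x49=73: acc |= 73<<0 -> acc=73 shift=7
  byte[5]=0xC7 cont=1 payload=0x47=71: acc |= 71<<7 -> acc=9161 shift=14
  byte[6]=0x29 cont=0 payload=0x29=41: acc |= 41<<14 -> acc=680905 shift=21 [end]
Varint 3: bytes[4:7] = C9 C7 29 -> value 680905 (3 byte(s))
  byte[7]=0xD4 cont=1 payload=0x54=84: acc |= 84<<0 -> acc=84 shift=7
  byte[8]=0x8F cont=1 payload=0x0F=15: acc |= 15<<7 -> acc=2004 shift=14
  byte[9]=0xC1 cont=1 payload=0x41=65: acc |= 65<<14 -> acc=1066964 shift=21
  byte[10]=0x0D cont=0 payload=0x0D=13: acc |= 13<<21 -> acc=28329940 shift=28 [end]
Varint 4: bytes[7:11] = D4 8F C1 0D -> value 28329940 (4 byte(s))
  byte[11]=0xA0 cont=1 payload=0x20=32: acc |= 32<<0 -> acc=32 shift=7
  byte[12]=0x54 cont=0 payload=0x54=84: acc |= 84<<7 -> acc=10784 shift=14 [end]
Varint 5: bytes[11:13] = A0 54 -> value 10784 (2 byte(s))

Answer: 3 1 3 4 2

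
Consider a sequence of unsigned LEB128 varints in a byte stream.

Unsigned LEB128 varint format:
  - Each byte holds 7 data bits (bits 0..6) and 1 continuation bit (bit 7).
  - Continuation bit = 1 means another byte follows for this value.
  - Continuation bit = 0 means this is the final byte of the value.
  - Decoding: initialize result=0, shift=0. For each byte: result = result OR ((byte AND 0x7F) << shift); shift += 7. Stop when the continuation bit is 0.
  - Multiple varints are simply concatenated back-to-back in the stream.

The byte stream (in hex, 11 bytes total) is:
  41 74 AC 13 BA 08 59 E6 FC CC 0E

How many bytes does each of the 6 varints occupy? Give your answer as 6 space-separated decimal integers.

Answer: 1 1 2 2 1 4

Derivation:
  byte[0]=0x41 cont=0 payload=0x41=65: acc |= 65<<0 -> acc=65 shift=7 [end]
Varint 1: bytes[0:1] = 41 -> value 65 (1 byte(s))
  byte[1]=0x74 cont=0 payload=0x74=116: acc |= 116<<0 -> acc=116 shift=7 [end]
Varint 2: bytes[1:2] = 74 -> value 116 (1 byte(s))
  byte[2]=0xAC cont=1 payload=0x2C=44: acc |= 44<<0 -> acc=44 shift=7
  byte[3]=0x13 cont=0 payload=0x13=19: acc |= 19<<7 -> acc=2476 shift=14 [end]
Varint 3: bytes[2:4] = AC 13 -> value 2476 (2 byte(s))
  byte[4]=0xBA cont=1 payload=0x3A=58: acc |= 58<<0 -> acc=58 shift=7
  byte[5]=0x08 cont=0 payload=0x08=8: acc |= 8<<7 -> acc=1082 shift=14 [end]
Varint 4: bytes[4:6] = BA 08 -> value 1082 (2 byte(s))
  byte[6]=0x59 cont=0 payload=0x59=89: acc |= 89<<0 -> acc=89 shift=7 [end]
Varint 5: bytes[6:7] = 59 -> value 89 (1 byte(s))
  byte[7]=0xE6 cont=1 payload=0x66=102: acc |= 102<<0 -> acc=102 shift=7
  byte[8]=0xFC cont=1 payload=0x7C=124: acc |= 124<<7 -> acc=15974 shift=14
  byte[9]=0xCC cont=1 payload=0x4C=76: acc |= 76<<14 -> acc=1261158 shift=21
  byte[10]=0x0E cont=0 payload=0x0E=14: acc |= 14<<21 -> acc=30621286 shift=28 [end]
Varint 6: bytes[7:11] = E6 FC CC 0E -> value 30621286 (4 byte(s))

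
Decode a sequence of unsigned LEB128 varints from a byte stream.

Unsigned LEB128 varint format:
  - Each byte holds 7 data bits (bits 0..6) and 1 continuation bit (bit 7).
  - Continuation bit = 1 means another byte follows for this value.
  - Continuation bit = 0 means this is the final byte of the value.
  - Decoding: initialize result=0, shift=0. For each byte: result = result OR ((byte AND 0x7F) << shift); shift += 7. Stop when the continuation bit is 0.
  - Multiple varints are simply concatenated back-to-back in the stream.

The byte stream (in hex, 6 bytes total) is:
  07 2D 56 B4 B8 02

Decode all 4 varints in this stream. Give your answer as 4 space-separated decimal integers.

  byte[0]=0x07 cont=0 payload=0x07=7: acc |= 7<<0 -> acc=7 shift=7 [end]
Varint 1: bytes[0:1] = 07 -> value 7 (1 byte(s))
  byte[1]=0x2D cont=0 payload=0x2D=45: acc |= 45<<0 -> acc=45 shift=7 [end]
Varint 2: bytes[1:2] = 2D -> value 45 (1 byte(s))
  byte[2]=0x56 cont=0 payload=0x56=86: acc |= 86<<0 -> acc=86 shift=7 [end]
Varint 3: bytes[2:3] = 56 -> value 86 (1 byte(s))
  byte[3]=0xB4 cont=1 payload=0x34=52: acc |= 52<<0 -> acc=52 shift=7
  byte[4]=0xB8 cont=1 payload=0x38=56: acc |= 56<<7 -> acc=7220 shift=14
  byte[5]=0x02 cont=0 payload=0x02=2: acc |= 2<<14 -> acc=39988 shift=21 [end]
Varint 4: bytes[3:6] = B4 B8 02 -> value 39988 (3 byte(s))

Answer: 7 45 86 39988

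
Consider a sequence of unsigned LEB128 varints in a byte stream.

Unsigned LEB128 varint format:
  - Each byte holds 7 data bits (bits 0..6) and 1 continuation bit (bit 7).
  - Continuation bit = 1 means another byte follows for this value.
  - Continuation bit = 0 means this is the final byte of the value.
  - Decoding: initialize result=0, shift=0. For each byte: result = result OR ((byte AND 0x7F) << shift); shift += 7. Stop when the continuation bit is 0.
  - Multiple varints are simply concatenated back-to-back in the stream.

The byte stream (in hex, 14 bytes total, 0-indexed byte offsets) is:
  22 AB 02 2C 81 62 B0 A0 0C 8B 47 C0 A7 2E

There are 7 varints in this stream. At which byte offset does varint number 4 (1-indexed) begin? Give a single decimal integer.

  byte[0]=0x22 cont=0 payload=0x22=34: acc |= 34<<0 -> acc=34 shift=7 [end]
Varint 1: bytes[0:1] = 22 -> value 34 (1 byte(s))
  byte[1]=0xAB cont=1 payload=0x2B=43: acc |= 43<<0 -> acc=43 shift=7
  byte[2]=0x02 cont=0 payload=0x02=2: acc |= 2<<7 -> acc=299 shift=14 [end]
Varint 2: bytes[1:3] = AB 02 -> value 299 (2 byte(s))
  byte[3]=0x2C cont=0 payload=0x2C=44: acc |= 44<<0 -> acc=44 shift=7 [end]
Varint 3: bytes[3:4] = 2C -> value 44 (1 byte(s))
  byte[4]=0x81 cont=1 payload=0x01=1: acc |= 1<<0 -> acc=1 shift=7
  byte[5]=0x62 cont=0 payload=0x62=98: acc |= 98<<7 -> acc=12545 shift=14 [end]
Varint 4: bytes[4:6] = 81 62 -> value 12545 (2 byte(s))
  byte[6]=0xB0 cont=1 payload=0x30=48: acc |= 48<<0 -> acc=48 shift=7
  byte[7]=0xA0 cont=1 payload=0x20=32: acc |= 32<<7 -> acc=4144 shift=14
  byte[8]=0x0C cont=0 payload=0x0C=12: acc |= 12<<14 -> acc=200752 shift=21 [end]
Varint 5: bytes[6:9] = B0 A0 0C -> value 200752 (3 byte(s))
  byte[9]=0x8B cont=1 payload=0x0B=11: acc |= 11<<0 -> acc=11 shift=7
  byte[10]=0x47 cont=0 payload=0x47=71: acc |= 71<<7 -> acc=9099 shift=14 [end]
Varint 6: bytes[9:11] = 8B 47 -> value 9099 (2 byte(s))
  byte[11]=0xC0 cont=1 payload=0x40=64: acc |= 64<<0 -> acc=64 shift=7
  byte[12]=0xA7 cont=1 payload=0x27=39: acc |= 39<<7 -> acc=5056 shift=14
  byte[13]=0x2E cont=0 payload=0x2E=46: acc |= 46<<14 -> acc=758720 shift=21 [end]
Varint 7: bytes[11:14] = C0 A7 2E -> value 758720 (3 byte(s))

Answer: 4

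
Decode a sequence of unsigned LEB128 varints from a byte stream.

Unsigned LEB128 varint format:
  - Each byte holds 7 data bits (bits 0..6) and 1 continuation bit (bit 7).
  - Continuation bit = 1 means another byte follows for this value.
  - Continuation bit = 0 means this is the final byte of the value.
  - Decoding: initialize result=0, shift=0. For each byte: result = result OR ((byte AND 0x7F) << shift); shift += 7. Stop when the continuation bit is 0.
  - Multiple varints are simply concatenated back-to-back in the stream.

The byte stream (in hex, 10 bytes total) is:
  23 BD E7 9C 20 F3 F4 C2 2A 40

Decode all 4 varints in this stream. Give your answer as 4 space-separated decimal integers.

Answer: 35 67580861 89176691 64

Derivation:
  byte[0]=0x23 cont=0 payload=0x23=35: acc |= 35<<0 -> acc=35 shift=7 [end]
Varint 1: bytes[0:1] = 23 -> value 35 (1 byte(s))
  byte[1]=0xBD cont=1 payload=0x3D=61: acc |= 61<<0 -> acc=61 shift=7
  byte[2]=0xE7 cont=1 payload=0x67=103: acc |= 103<<7 -> acc=13245 shift=14
  byte[3]=0x9C cont=1 payload=0x1C=28: acc |= 28<<14 -> acc=471997 shift=21
  byte[4]=0x20 cont=0 payload=0x20=32: acc |= 32<<21 -> acc=67580861 shift=28 [end]
Varint 2: bytes[1:5] = BD E7 9C 20 -> value 67580861 (4 byte(s))
  byte[5]=0xF3 cont=1 payload=0x73=115: acc |= 115<<0 -> acc=115 shift=7
  byte[6]=0xF4 cont=1 payload=0x74=116: acc |= 116<<7 -> acc=14963 shift=14
  byte[7]=0xC2 cont=1 payload=0x42=66: acc |= 66<<14 -> acc=1096307 shift=21
  byte[8]=0x2A cont=0 payload=0x2A=42: acc |= 42<<21 -> acc=89176691 shift=28 [end]
Varint 3: bytes[5:9] = F3 F4 C2 2A -> value 89176691 (4 byte(s))
  byte[9]=0x40 cont=0 payload=0x40=64: acc |= 64<<0 -> acc=64 shift=7 [end]
Varint 4: bytes[9:10] = 40 -> value 64 (1 byte(s))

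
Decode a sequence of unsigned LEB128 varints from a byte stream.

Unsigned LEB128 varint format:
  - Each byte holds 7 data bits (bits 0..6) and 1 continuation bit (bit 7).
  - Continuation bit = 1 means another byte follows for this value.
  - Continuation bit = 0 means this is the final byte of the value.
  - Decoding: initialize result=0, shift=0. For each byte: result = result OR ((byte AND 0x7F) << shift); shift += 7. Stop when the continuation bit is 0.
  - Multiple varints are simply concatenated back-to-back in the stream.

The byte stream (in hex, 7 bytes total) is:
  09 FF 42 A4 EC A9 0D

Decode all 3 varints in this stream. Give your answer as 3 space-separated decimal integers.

Answer: 9 8575 27948580

Derivation:
  byte[0]=0x09 cont=0 payload=0x09=9: acc |= 9<<0 -> acc=9 shift=7 [end]
Varint 1: bytes[0:1] = 09 -> value 9 (1 byte(s))
  byte[1]=0xFF cont=1 payload=0x7F=127: acc |= 127<<0 -> acc=127 shift=7
  byte[2]=0x42 cont=0 payload=0x42=66: acc |= 66<<7 -> acc=8575 shift=14 [end]
Varint 2: bytes[1:3] = FF 42 -> value 8575 (2 byte(s))
  byte[3]=0xA4 cont=1 payload=0x24=36: acc |= 36<<0 -> acc=36 shift=7
  byte[4]=0xEC cont=1 payload=0x6C=108: acc |= 108<<7 -> acc=13860 shift=14
  byte[5]=0xA9 cont=1 payload=0x29=41: acc |= 41<<14 -> acc=685604 shift=21
  byte[6]=0x0D cont=0 payload=0x0D=13: acc |= 13<<21 -> acc=27948580 shift=28 [end]
Varint 3: bytes[3:7] = A4 EC A9 0D -> value 27948580 (4 byte(s))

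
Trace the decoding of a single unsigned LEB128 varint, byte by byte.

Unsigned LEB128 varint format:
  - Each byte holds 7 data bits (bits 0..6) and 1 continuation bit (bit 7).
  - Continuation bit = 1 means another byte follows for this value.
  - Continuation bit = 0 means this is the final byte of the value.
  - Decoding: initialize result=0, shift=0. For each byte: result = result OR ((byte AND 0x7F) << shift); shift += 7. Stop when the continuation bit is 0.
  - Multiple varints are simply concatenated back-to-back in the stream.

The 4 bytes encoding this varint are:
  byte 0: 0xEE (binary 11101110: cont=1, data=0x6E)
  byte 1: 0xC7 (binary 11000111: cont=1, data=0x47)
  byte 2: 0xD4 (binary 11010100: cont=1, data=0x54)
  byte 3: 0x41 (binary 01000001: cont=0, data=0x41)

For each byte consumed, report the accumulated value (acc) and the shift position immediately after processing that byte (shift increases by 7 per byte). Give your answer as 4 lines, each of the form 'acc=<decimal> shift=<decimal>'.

Answer: acc=110 shift=7
acc=9198 shift=14
acc=1385454 shift=21
acc=137700334 shift=28

Derivation:
byte 0=0xEE: payload=0x6E=110, contrib = 110<<0 = 110; acc -> 110, shift -> 7
byte 1=0xC7: payload=0x47=71, contrib = 71<<7 = 9088; acc -> 9198, shift -> 14
byte 2=0xD4: payload=0x54=84, contrib = 84<<14 = 1376256; acc -> 1385454, shift -> 21
byte 3=0x41: payload=0x41=65, contrib = 65<<21 = 136314880; acc -> 137700334, shift -> 28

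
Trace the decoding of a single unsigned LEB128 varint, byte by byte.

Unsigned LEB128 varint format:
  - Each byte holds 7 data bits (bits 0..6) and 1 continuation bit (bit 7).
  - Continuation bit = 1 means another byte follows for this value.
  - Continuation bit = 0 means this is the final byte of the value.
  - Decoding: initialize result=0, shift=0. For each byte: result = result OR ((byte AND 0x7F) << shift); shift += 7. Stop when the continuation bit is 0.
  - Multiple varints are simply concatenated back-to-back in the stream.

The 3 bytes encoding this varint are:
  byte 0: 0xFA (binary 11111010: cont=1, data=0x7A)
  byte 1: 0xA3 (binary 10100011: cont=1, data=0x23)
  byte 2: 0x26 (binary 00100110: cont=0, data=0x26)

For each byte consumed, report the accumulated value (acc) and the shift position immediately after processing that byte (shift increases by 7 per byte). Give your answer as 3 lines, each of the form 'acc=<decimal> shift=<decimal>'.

byte 0=0xFA: payload=0x7A=122, contrib = 122<<0 = 122; acc -> 122, shift -> 7
byte 1=0xA3: payload=0x23=35, contrib = 35<<7 = 4480; acc -> 4602, shift -> 14
byte 2=0x26: payload=0x26=38, contrib = 38<<14 = 622592; acc -> 627194, shift -> 21

Answer: acc=122 shift=7
acc=4602 shift=14
acc=627194 shift=21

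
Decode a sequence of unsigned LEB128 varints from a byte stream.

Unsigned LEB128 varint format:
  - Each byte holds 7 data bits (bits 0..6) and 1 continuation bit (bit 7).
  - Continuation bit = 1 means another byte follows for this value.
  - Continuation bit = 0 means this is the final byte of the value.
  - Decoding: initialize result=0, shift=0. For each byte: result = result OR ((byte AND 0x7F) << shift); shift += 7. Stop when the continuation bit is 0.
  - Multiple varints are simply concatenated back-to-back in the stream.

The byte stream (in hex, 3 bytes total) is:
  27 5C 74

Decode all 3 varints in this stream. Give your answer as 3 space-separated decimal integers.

Answer: 39 92 116

Derivation:
  byte[0]=0x27 cont=0 payload=0x27=39: acc |= 39<<0 -> acc=39 shift=7 [end]
Varint 1: bytes[0:1] = 27 -> value 39 (1 byte(s))
  byte[1]=0x5C cont=0 payload=0x5C=92: acc |= 92<<0 -> acc=92 shift=7 [end]
Varint 2: bytes[1:2] = 5C -> value 92 (1 byte(s))
  byte[2]=0x74 cont=0 payload=0x74=116: acc |= 116<<0 -> acc=116 shift=7 [end]
Varint 3: bytes[2:3] = 74 -> value 116 (1 byte(s))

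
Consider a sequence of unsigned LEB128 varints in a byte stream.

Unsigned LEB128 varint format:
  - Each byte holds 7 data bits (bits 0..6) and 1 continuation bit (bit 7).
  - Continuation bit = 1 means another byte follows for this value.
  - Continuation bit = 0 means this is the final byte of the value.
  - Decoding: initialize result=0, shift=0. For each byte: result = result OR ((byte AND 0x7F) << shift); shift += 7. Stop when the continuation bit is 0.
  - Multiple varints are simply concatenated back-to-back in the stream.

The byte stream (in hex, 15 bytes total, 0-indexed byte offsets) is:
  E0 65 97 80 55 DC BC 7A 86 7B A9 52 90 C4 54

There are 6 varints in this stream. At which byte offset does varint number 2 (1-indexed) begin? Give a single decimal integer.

  byte[0]=0xE0 cont=1 payload=0x60=96: acc |= 96<<0 -> acc=96 shift=7
  byte[1]=0x65 cont=0 payload=0x65=101: acc |= 101<<7 -> acc=13024 shift=14 [end]
Varint 1: bytes[0:2] = E0 65 -> value 13024 (2 byte(s))
  byte[2]=0x97 cont=1 payload=0x17=23: acc |= 23<<0 -> acc=23 shift=7
  byte[3]=0x80 cont=1 payload=0x00=0: acc |= 0<<7 -> acc=23 shift=14
  byte[4]=0x55 cont=0 payload=0x55=85: acc |= 85<<14 -> acc=1392663 shift=21 [end]
Varint 2: bytes[2:5] = 97 80 55 -> value 1392663 (3 byte(s))
  byte[5]=0xDC cont=1 payload=0x5C=92: acc |= 92<<0 -> acc=92 shift=7
  byte[6]=0xBC cont=1 payload=0x3C=60: acc |= 60<<7 -> acc=7772 shift=14
  byte[7]=0x7A cont=0 payload=0x7A=122: acc |= 122<<14 -> acc=2006620 shift=21 [end]
Varint 3: bytes[5:8] = DC BC 7A -> value 2006620 (3 byte(s))
  byte[8]=0x86 cont=1 payload=0x06=6: acc |= 6<<0 -> acc=6 shift=7
  byte[9]=0x7B cont=0 payload=0x7B=123: acc |= 123<<7 -> acc=15750 shift=14 [end]
Varint 4: bytes[8:10] = 86 7B -> value 15750 (2 byte(s))
  byte[10]=0xA9 cont=1 payload=0x29=41: acc |= 41<<0 -> acc=41 shift=7
  byte[11]=0x52 cont=0 payload=0x52=82: acc |= 82<<7 -> acc=10537 shift=14 [end]
Varint 5: bytes[10:12] = A9 52 -> value 10537 (2 byte(s))
  byte[12]=0x90 cont=1 payload=0x10=16: acc |= 16<<0 -> acc=16 shift=7
  byte[13]=0xC4 cont=1 payload=0x44=68: acc |= 68<<7 -> acc=8720 shift=14
  byte[14]=0x54 cont=0 payload=0x54=84: acc |= 84<<14 -> acc=1384976 shift=21 [end]
Varint 6: bytes[12:15] = 90 C4 54 -> value 1384976 (3 byte(s))

Answer: 2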